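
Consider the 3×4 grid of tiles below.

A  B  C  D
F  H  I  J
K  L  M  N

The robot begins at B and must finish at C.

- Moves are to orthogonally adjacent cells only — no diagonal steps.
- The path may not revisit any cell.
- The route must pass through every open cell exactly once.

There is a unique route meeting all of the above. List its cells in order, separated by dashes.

B - A - F - K - L - H - I - M - N - J - D - C

Need to visit all 12 open cells exactly once, starting at B and ending at C.
Route from B: left to A, 2× down (reaching K), right to L, up to H, right to I, down to M, right to N, 2× up (reaching D), left to C — 11 moves in all.
Check: all 12 open cells covered.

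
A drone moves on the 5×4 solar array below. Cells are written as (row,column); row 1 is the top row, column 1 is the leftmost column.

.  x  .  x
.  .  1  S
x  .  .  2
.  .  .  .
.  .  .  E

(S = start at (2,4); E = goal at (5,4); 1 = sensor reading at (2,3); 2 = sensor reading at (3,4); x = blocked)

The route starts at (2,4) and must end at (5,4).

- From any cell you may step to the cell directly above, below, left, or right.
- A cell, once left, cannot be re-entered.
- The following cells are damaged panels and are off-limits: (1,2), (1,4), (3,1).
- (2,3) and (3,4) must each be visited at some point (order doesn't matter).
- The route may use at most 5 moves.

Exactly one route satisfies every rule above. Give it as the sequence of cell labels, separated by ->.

Any route must reach (2,3) and (3,4) and still end at (5,4) within 5 moves, so the order of the required stops is forced.
Route from (2,4): left to (2,3), down to (3,3), right to (3,4), 2× down (reaching (5,4)) — 5 moves in all.
Check: all required cells visited; 5 ≤ 5 moves.

(2,4) -> (2,3) -> (3,3) -> (3,4) -> (4,4) -> (5,4)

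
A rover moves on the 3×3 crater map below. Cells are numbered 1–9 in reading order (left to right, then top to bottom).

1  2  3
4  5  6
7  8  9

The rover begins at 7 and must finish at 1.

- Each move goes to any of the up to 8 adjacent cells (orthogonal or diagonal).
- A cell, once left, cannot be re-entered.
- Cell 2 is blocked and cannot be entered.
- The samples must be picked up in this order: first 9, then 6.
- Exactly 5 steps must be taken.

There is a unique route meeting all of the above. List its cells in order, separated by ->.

7 -> 8 -> 9 -> 6 -> 5 -> 1

The waypoints must appear in the order 9, 6, with no cell reused.
Route from 7: 2× right (reaching 9), up to 6, left to 5, up-left to 1 — 5 moves in all.
Check: order respected (9 at step 2, 6 at step 3); 5 moves as required.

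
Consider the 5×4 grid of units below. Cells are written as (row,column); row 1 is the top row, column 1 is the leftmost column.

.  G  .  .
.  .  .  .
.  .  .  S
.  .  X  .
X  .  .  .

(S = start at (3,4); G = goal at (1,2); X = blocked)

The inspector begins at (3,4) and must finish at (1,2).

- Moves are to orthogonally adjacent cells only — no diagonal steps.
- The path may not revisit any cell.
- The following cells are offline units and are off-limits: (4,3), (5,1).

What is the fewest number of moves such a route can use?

The Manhattan distance from (3,4) to (1,2) is |3−1| + |4−2| = 4, so at least 4 moves are needed.
A route of 4 moves achieves this: (3,4) → (2,4) → (1,4) → (1,3) → (1,2).
Since 4 matches the lower bound, it is optimal.

4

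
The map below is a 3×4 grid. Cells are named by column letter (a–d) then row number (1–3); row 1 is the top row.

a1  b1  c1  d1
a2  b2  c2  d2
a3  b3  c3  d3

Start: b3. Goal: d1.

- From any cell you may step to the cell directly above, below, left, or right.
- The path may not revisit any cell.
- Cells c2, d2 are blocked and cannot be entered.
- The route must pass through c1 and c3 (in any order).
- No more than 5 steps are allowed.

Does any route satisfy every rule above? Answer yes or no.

no

Every way from c3 onward to d1 runs back through b3, which the route has already used — so it cannot be completed without a revisit.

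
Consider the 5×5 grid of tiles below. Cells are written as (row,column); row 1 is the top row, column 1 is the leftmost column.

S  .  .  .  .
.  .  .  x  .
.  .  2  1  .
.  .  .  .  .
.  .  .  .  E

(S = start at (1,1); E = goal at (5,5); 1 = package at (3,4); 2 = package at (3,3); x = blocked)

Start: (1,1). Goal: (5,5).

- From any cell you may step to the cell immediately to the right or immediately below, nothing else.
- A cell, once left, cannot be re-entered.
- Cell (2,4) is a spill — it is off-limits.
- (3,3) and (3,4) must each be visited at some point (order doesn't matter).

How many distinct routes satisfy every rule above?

A right/down-only route from (1,1) to (5,5) makes exactly 4 down-moves and 4 right-moves in some order.
With no other constraints that would be C(8,4) = 70 routes.
A monotone route can only reach the required cells in the order (3,3), (3,4), so split there and multiply the segment counts (each segment already excludes blocked cells): (1,1)→(3,3): 6; (3,3)→(3,4): 1; (3,4)→(5,5): 3; product = 18.
That gives 18 routes.

18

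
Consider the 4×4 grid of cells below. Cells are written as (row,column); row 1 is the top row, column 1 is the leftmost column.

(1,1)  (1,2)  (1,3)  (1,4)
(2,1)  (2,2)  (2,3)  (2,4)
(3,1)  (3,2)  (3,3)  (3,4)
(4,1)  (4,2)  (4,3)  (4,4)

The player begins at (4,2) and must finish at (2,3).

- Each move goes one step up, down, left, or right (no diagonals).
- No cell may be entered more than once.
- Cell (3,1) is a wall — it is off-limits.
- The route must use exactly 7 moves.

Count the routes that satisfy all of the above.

8

Need simple routes of exactly 7 moves from (4,2) to (2,3) (Manhattan distance 3, so 2 moves are spent on a detour and 2 undoing it).
Enumerating: (4,2) (3,2) (2,2) (1,2) (1,3) (1,4) (2,4) (2,3) | (4,2) (3,2) (2,2) (2,1) (1,1) (1,2) (1,3) (2,3) | (4,2) (3,2) (3,3) (4,3) (4,4) (3,4) (2,4) (2,3) | (4,2) (3,2) (3,3) (3,4) (2,4) (1,4) (1,3) (2,3) | (4,2) (4,3) (3,3) (3,2) (2,2) (1,2) (1,3) (2,3) | (4,2) (4,3) (3,3) (3,4) (2,4) (1,4) (1,3) (2,3) | (4,2) (4,3) (4,4) (3,4) (2,4) (1,4) (1,3) (2,3) | (4,2) (4,3) (4,4) (3,4) (3,3) (3,2) (2,2) (2,3).
That gives 8 routes.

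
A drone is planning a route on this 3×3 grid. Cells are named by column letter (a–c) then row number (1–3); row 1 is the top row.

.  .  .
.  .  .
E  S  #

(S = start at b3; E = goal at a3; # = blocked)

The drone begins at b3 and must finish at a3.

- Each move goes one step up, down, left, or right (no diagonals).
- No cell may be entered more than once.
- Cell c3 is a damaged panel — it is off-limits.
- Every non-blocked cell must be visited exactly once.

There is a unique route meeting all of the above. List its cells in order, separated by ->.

b3 -> b2 -> c2 -> c1 -> b1 -> a1 -> a2 -> a3

Need to visit all 8 open cells exactly once, starting at b3 and ending at a3.
Cell c1 has only two open neighbours (c2 and b1), so the path must pass straight through it: one of those is the cell it's entered from and the other is where it exits.
Route from b3: up 1 to b2, right 1 to c2, up 1 to c1, left 2 to a1, down 2 to a3 — 7 moves in all.
Check: all 8 open cells covered.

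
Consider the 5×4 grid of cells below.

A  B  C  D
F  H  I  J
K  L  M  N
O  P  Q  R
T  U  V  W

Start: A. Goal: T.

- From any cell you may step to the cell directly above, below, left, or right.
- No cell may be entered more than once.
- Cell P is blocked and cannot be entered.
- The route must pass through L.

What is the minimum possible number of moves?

6

Any route passes through L somewhere between A and T. Summing Manhattan distances along the two legs (A → L → T) gives a lower bound of 3 + 3 = 6 moves.
A route of 6 moves achieves this: A → F → H → L → K → O → T.
Since 6 matches the lower bound, it is optimal.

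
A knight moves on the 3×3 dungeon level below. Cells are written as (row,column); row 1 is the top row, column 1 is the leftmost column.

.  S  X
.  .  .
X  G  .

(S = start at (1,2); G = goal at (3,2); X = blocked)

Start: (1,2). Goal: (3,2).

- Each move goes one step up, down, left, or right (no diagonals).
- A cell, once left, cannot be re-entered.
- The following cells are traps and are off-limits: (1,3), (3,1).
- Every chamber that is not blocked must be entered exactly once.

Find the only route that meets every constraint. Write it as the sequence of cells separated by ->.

Need to visit all 7 open cells exactly once, starting at (1,2) and ending at (3,2).
Route from (1,2): left to (1,1), down to (2,1), 2× right (reaching (2,3)), down to (3,3), left to (3,2) — 6 moves in all.
Check: all 7 open cells covered.

(1,2) -> (1,1) -> (2,1) -> (2,2) -> (2,3) -> (3,3) -> (3,2)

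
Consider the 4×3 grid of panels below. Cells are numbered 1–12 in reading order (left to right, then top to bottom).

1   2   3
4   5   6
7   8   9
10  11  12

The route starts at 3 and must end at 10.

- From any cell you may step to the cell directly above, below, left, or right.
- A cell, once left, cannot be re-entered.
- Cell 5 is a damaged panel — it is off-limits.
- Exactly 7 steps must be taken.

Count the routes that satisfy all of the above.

Need simple routes of exactly 7 moves from 3 to 10 (Manhattan distance 5, so 1 moves are spent on a detour and 1 undoing it).
Enumerating: 3 6 9 12 11 8 7 10 | 3 2 1 4 7 8 11 10.
That gives 2 routes.

2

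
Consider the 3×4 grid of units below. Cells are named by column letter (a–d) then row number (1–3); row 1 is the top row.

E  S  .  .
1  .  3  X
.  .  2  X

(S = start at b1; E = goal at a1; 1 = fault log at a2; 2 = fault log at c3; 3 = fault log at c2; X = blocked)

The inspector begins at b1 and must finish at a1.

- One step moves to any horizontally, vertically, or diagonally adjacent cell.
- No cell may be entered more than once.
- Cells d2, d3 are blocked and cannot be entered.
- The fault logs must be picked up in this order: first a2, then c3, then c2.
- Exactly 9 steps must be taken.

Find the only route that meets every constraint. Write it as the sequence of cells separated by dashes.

b1 - a2 - a3 - b3 - c3 - c2 - d1 - c1 - b2 - a1

The waypoints must appear in the order a2, c3, c2, with no cell reused.
Route from b1: down-left 1 to a2, down 1 to a3, right 2 to c3, up 1 to c2, up-right 1 to d1, left 1 to c1, down-left 1 to b2, up-left 1 to a1 — 9 moves in all.
Check: order respected (1 at step 1, 2 at step 4, 3 at step 5); 9 moves as required.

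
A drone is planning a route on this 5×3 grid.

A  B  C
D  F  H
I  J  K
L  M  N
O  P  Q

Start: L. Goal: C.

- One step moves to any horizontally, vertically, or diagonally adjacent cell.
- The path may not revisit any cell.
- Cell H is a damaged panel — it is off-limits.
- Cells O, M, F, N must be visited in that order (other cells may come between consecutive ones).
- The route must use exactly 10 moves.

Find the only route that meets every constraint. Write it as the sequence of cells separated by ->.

L -> O -> M -> I -> F -> K -> N -> J -> D -> B -> C

The waypoints must appear in the order O, M, F, N, with no cell reused.
Route from L: down to O, up-right to M, up-left to I, up-right to F, down-right to K, down to N, 2× up-left (reaching D), up-right to B, right to C — 10 moves in all.
Check: order respected (O at step 1, M at step 2, F at step 4, N at step 6); 10 moves as required.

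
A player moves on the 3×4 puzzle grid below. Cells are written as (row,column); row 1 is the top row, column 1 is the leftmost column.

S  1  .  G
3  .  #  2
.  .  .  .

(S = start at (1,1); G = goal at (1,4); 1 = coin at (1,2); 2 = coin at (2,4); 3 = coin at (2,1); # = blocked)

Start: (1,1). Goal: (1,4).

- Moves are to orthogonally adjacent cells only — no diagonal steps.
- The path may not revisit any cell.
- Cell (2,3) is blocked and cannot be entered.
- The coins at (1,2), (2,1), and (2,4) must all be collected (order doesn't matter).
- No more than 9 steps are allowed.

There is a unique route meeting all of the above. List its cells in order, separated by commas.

(1,1), (1,2), (2,2), (2,1), (3,1), (3,2), (3,3), (3,4), (2,4), (1,4)

Any route must reach (1,2), (2,1), and (2,4) and still end at (1,4) within 9 moves, so the order of the required stops is forced.
Route from (1,1): right 1 to (1,2), down 1 to (2,2), left 1 to (2,1), down 1 to (3,1), right 3 to (3,4), up 2 to (1,4) — 9 moves in all.
Check: all required cells visited; 9 ≤ 9 moves.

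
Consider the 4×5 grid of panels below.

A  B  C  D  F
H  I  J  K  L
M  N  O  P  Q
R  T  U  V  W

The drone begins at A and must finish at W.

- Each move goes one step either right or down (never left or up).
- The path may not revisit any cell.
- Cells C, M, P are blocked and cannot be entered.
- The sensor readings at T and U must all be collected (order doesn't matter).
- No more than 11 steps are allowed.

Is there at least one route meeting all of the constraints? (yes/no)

One route that works: A → H → I → N → T → U → V → W.

yes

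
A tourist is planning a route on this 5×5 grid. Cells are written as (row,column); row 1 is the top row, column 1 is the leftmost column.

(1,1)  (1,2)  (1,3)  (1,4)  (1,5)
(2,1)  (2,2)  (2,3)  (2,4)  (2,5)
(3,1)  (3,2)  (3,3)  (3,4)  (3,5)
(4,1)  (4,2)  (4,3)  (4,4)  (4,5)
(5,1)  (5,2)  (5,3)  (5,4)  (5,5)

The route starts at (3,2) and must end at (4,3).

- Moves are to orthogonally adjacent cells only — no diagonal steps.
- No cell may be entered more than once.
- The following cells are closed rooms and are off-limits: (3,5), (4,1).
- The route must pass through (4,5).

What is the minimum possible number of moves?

8

Any route passes through (4,5) somewhere between (3,2) and (4,3). Summing Manhattan distances along the two legs ((3,2) → (4,5) → (4,3)) gives a lower bound of 4 + 2 = 6 moves.
The shortest route satisfying every rule uses 8 moves: (3,2) → (4,2) → (5,2) → (5,3) → (5,4) → (5,5) → (4,5) → (4,4) → (4,3).
The no-revisit rule (legs can't share cells) pushes the minimum above the 6-move bound; an exhaustive check rules out every length from 6 to 7, leaving 8 as the minimum.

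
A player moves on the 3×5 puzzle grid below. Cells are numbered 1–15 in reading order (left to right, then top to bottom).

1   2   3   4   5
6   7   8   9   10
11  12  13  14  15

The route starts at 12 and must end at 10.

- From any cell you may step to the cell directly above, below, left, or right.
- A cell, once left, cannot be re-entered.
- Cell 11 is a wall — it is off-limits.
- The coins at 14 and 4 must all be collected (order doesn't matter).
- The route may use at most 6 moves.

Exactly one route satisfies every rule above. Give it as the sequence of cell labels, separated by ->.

12 -> 13 -> 14 -> 9 -> 4 -> 5 -> 10

The 6-move cap with required stops at 14, 4 leaves no slack for detours.
Route from 12: 2× right (reaching 14), 2× up (reaching 4), right to 5, down to 10 — 6 moves in all.
Check: all required cells visited; 6 ≤ 6 moves.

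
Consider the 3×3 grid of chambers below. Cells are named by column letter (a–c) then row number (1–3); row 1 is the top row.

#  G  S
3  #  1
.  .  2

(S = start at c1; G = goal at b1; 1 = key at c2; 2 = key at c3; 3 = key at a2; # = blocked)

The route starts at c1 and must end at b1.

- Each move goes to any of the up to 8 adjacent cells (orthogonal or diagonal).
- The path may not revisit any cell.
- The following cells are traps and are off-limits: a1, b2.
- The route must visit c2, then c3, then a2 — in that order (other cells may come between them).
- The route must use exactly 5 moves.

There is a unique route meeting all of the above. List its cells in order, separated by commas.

The waypoints must appear in the order c2, c3, a2, with no cell reused.
Route from c1: 2× down (reaching c3), left to b3, up-left to a2, up-right to b1 — 5 moves in all.
Check: order respected (1 at step 1, 2 at step 2, 3 at step 4); 5 moves as required.

c1, c2, c3, b3, a2, b1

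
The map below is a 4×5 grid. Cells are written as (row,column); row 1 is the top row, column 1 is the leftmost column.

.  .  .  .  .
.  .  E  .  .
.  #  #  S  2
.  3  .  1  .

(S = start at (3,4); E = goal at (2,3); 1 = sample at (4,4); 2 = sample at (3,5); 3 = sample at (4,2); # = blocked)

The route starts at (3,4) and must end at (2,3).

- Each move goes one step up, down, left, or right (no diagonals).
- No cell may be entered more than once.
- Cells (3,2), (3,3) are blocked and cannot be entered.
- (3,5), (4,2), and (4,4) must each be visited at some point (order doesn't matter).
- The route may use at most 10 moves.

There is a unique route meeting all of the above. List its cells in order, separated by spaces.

Any route must reach (3,5), (4,2), and (4,4) and still end at (2,3) within 10 moves, so the order of the required stops is forced.
Route from (3,4): right to (3,5), down to (4,5), 4× left (reaching (4,1)), 2× up (reaching (2,1)), 2× right (reaching (2,3)) — 10 moves in all.
Check: all required cells visited; 10 ≤ 10 moves.

(3,4) (3,5) (4,5) (4,4) (4,3) (4,2) (4,1) (3,1) (2,1) (2,2) (2,3)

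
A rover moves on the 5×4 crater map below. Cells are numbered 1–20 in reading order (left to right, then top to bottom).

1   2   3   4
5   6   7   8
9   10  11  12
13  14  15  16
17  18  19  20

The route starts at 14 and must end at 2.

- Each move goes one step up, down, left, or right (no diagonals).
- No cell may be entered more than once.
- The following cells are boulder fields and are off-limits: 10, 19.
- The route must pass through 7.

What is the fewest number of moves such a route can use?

5

Any route passes through 7 somewhere between 14 and 2. Summing Manhattan distances along the two legs (14 → 7 → 2) gives a lower bound of 3 + 2 = 5 moves.
A route of 5 moves achieves this: 14 → 15 → 11 → 7 → 3 → 2.
Since 5 matches the lower bound, it is optimal.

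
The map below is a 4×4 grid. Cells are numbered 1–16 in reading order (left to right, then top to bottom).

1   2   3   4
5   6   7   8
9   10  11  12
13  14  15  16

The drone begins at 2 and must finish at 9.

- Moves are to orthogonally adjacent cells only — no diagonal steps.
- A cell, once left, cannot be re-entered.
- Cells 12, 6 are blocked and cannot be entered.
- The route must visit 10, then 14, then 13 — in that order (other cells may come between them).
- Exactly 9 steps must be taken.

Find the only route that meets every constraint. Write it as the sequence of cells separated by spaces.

2 3 4 8 7 11 10 14 13 9

The waypoints must appear in the order 10, 14, 13, with no cell reused.
Route from 2: right 2 to 4, down 1 to 8, left 1 to 7, down 1 to 11, left 1 to 10, down 1 to 14, left 1 to 13, up 1 to 9 — 9 moves in all.
Check: order respected (10 at step 6, 14 at step 7, 13 at step 8); 9 moves as required.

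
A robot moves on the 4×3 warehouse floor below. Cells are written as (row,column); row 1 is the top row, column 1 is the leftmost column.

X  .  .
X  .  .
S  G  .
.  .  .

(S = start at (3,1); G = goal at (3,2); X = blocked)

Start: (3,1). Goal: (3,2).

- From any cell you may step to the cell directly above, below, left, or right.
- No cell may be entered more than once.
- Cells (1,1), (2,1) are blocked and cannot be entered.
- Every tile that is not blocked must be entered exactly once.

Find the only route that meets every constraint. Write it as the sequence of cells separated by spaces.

(3,1) (4,1) (4,2) (4,3) (3,3) (2,3) (1,3) (1,2) (2,2) (3,2)

Need to visit all 10 open cells exactly once, starting at (3,1) and ending at (3,2).
Cell (1,3) has only two open neighbours ((2,3) and (1,2)), so the path must pass straight through it: one of those is the cell it's entered from and the other is where it exits.
Route from (3,1): down to (4,1), 2× right (reaching (4,3)), 3× up (reaching (1,3)), left to (1,2), 2× down (reaching (3,2)) — 9 moves in all.
Check: all 10 open cells covered.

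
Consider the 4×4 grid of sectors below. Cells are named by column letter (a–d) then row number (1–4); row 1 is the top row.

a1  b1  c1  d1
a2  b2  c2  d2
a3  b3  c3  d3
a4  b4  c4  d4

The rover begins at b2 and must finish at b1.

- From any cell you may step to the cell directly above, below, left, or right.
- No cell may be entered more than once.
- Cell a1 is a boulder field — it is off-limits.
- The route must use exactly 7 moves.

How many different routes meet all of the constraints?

Need simple routes of exactly 7 moves from b2 to b1 (Manhattan distance 1, so 3 moves are spent on a detour and 3 undoing it).
Enumerating: b2 b3 b4 c4 c3 c2 c1 b1 | b2 b3 c3 c2 d2 d1 c1 b1 | b2 b3 c3 d3 d2 d1 c1 b1 | b2 b3 c3 d3 d2 c2 c1 b1 | b2 a2 a3 b3 c3 c2 c1 b1 | b2 c2 c3 d3 d2 d1 c1 b1.
That gives 6 routes.

6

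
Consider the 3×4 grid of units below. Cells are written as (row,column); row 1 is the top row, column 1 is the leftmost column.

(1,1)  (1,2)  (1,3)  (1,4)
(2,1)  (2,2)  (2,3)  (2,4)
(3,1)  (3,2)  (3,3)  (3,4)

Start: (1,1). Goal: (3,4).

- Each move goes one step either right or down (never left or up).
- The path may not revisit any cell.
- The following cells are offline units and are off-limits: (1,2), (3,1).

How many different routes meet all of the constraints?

A right/down-only route from (1,1) to (3,4) makes exactly 2 down-moves and 3 right-moves in some order.
With no other constraints that would be C(5,2) = 10 routes.
Subtract routes through each blocked cell (inclusion–exclusion for overlaps): − through (1,2): 6 − through (3,1): 1 → 3.
That gives 3 routes.

3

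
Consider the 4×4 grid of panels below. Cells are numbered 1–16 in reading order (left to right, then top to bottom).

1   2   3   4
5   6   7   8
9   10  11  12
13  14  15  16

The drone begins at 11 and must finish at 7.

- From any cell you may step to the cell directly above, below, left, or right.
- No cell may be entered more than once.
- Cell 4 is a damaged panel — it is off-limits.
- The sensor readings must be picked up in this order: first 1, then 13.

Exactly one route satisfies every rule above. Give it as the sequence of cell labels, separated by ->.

11 -> 10 -> 6 -> 2 -> 1 -> 5 -> 9 -> 13 -> 14 -> 15 -> 16 -> 12 -> 8 -> 7

The waypoints must appear in the order 1, 13, with no cell reused.
Route from 11: left to 10, 2× up (reaching 2), left to 1, 3× down (reaching 13), 3× right (reaching 16), 2× up (reaching 8), left to 7 — 13 moves in all.
Check: order respected (1 at step 4, 13 at step 7).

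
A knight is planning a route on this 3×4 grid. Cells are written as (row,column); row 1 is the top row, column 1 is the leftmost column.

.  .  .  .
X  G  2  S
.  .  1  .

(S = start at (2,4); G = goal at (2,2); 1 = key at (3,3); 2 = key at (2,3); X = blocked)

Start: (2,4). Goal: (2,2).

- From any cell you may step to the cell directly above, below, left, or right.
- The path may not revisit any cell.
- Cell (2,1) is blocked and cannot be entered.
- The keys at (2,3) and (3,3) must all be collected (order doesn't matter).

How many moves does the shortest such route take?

4

Any route passes through (2,3) and (3,3) in some order between (2,4) and (2,2). Summing Manhattan distances along each leg and taking the cheapest ordering ((2,4) → (3,3) → (2,3) → (2,2)) gives a lower bound of 2 + 1 + 1 = 4 moves.
A route of 4 moves achieves this: (2,4) → (3,4) → (3,3) → (2,3) → (2,2).
Since 4 matches the lower bound, it is optimal.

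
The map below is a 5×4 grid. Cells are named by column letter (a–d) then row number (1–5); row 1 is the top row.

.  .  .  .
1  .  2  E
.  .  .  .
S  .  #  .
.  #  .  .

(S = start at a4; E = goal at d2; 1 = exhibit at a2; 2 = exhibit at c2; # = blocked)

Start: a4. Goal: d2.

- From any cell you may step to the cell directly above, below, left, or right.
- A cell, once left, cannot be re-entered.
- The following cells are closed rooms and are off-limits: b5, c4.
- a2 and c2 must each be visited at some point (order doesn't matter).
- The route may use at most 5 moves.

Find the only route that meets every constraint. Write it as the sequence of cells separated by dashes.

Any route must reach a2 and c2 and still end at d2 within 5 moves, so the order of the required stops is forced.
Route from a4: up 2 to a2, right 3 to d2 — 5 moves in all.
Check: all required cells visited; 5 ≤ 5 moves.

a4 - a3 - a2 - b2 - c2 - d2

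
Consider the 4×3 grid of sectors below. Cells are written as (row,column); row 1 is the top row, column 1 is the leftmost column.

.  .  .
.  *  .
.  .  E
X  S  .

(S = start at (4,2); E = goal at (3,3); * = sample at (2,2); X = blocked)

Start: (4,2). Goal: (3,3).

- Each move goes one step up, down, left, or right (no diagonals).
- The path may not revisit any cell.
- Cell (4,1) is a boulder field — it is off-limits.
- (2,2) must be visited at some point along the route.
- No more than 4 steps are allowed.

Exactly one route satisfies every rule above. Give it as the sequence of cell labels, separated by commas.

The 4-move cap with required stops at (2,2) leaves no slack for detours.
Route from (4,2): 2× up (reaching (2,2)), right to (2,3), down to (3,3) — 4 moves in all.
Check: all required cells visited; 4 ≤ 4 moves.

(4,2), (3,2), (2,2), (2,3), (3,3)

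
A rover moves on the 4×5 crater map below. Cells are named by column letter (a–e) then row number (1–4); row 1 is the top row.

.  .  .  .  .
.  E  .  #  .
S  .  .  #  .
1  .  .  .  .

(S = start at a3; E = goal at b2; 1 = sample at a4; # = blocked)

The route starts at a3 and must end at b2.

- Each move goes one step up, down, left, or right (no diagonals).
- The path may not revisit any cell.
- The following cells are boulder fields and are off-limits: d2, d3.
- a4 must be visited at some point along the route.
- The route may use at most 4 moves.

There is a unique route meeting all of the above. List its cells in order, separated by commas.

a3, a4, b4, b3, b2

Any route must reach a4 and still end at b2 within 4 moves, so the order of the required stops is forced.
Route from a3: down 1 to a4, right 1 to b4, up 2 to b2 — 4 moves in all.
Check: all required cells visited; 4 ≤ 4 moves.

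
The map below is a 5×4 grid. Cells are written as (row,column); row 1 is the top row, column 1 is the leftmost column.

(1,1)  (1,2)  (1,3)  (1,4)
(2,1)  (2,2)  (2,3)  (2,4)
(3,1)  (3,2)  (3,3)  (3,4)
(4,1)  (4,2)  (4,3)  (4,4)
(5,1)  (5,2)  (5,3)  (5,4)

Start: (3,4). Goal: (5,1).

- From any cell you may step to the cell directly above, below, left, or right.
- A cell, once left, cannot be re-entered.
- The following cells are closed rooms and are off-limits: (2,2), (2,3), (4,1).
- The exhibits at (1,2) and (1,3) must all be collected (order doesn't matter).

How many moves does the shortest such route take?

11

Any route passes through (1,2) and (1,3) in some order between (3,4) and (5,1). Summing Manhattan distances along each leg and taking the cheapest ordering ((3,4) → (1,3) → (1,2) → (5,1)) gives a lower bound of 3 + 1 + 5 = 9 moves.
That bound ignores the blocked cells. Measuring each leg by the fewest moves that actually steer around them ((3,4)→(1,3): 3; (1,3)→(1,2): 1; (1,2)→(5,1): 7) raises the lower bound to 11.
A route of 11 moves exists: (3,4) → (2,4) → (1,4) → (1,3) → (1,2) → (1,1) → (2,1) → (3,1) → (3,2) → (4,2) → (5,2) → (5,1).
Since 11 matches that lower bound, it is optimal.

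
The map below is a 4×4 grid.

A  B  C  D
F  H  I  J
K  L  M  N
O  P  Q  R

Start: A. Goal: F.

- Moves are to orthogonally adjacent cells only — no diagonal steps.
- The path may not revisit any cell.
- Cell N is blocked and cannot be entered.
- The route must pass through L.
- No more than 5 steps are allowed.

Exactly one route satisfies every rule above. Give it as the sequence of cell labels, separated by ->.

The budget equals the shortest possible length, so every move has to be on a shortest route through the required cells.
Route from A: right to B, 2× down (reaching L), left to K, up to F — 5 moves in all.
Check: all required cells visited; 5 ≤ 5 moves.

A -> B -> H -> L -> K -> F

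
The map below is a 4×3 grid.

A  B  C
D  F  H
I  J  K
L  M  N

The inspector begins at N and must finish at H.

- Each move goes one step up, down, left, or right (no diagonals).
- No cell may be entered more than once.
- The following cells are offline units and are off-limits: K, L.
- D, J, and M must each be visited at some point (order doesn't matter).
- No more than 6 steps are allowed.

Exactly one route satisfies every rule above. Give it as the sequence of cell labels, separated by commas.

N, M, J, I, D, F, H

Any route must reach D, J, and M and still end at H within 6 moves, so the order of the required stops is forced.
Route from N: left to M, up to J, left to I, up to D, 2× right (reaching H) — 6 moves in all.
Check: all required cells visited; 6 ≤ 6 moves.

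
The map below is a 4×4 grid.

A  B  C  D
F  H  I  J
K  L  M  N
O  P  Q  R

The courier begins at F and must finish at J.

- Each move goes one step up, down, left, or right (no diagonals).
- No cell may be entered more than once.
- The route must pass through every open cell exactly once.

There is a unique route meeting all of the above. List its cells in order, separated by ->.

F -> A -> B -> H -> L -> K -> O -> P -> Q -> R -> N -> M -> I -> C -> D -> J

Need to visit all 16 open cells exactly once, starting at F and ending at J.
Route from F: up to A, right to B, 2× down (reaching L), left to K, down to O, 3× right (reaching R), up to N, left to M, 2× up (reaching C), right to D, down to J — 15 moves in all.
Check: all 16 open cells covered.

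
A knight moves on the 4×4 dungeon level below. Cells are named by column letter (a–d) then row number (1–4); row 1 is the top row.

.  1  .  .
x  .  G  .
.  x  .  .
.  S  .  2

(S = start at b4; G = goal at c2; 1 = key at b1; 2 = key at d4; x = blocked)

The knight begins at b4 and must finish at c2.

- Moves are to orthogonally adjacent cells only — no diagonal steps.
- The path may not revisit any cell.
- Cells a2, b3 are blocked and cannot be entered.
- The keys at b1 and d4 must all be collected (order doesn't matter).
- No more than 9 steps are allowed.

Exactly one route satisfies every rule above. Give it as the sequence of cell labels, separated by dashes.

Any route must reach b1 and d4 and still end at c2 within 9 moves, so the order of the required stops is forced.
Route from b4: right 2 to d4, up 3 to d1, left 2 to b1, down 1 to b2, right 1 to c2 — 9 moves in all.
Check: all required cells visited; 9 ≤ 9 moves.

b4 - c4 - d4 - d3 - d2 - d1 - c1 - b1 - b2 - c2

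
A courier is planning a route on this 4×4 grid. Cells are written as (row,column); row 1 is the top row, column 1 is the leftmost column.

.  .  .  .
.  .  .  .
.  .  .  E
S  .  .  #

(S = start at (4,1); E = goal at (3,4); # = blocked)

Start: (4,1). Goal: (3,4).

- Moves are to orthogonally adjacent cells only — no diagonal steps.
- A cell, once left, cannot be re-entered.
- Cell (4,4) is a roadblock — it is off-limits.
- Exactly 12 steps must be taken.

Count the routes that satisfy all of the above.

22

Need simple routes of exactly 12 moves from (4,1) to (3,4) (Manhattan distance 4, so 4 moves are spent on a detour and 4 undoing it).
Branch systematically from the start, pruning whenever the remaining move budget drops below the Manhattan distance to (3,4) or differs from it in parity. Grouping the completions by first move — via (3,1): 8; via (4,2): 14 — and summing: 8 + 14 = 22.
That gives 22 routes.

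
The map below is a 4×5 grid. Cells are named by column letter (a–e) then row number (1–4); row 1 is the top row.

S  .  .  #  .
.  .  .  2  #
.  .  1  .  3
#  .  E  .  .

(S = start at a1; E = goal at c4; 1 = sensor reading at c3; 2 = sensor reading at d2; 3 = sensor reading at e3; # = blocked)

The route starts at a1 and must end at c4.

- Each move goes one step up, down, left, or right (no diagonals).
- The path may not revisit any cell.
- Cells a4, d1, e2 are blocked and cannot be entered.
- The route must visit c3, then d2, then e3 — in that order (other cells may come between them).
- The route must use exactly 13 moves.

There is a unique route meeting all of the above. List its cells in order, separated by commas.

The waypoints must appear in the order c3, d2, e3, with no cell reused.
Route from a1: right 1 to b1, down 1 to b2, left 1 to a2, down 1 to a3, right 2 to c3, up 1 to c2, right 1 to d2, down 1 to d3, right 1 to e3, down 1 to e4, left 2 to c4 — 13 moves in all.
Check: order respected (1 at step 6, 2 at step 8, 3 at step 10); 13 moves as required.

a1, b1, b2, a2, a3, b3, c3, c2, d2, d3, e3, e4, d4, c4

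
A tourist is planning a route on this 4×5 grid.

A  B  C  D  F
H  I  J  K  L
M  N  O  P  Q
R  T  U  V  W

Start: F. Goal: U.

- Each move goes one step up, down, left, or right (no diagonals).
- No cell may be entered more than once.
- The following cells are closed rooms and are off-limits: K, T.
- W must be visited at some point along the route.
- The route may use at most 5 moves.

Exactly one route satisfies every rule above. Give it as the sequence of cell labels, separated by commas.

The budget equals the shortest possible length, so every move has to be on a shortest route through the required cells.
Route from F: 3× down (reaching W), 2× left (reaching U) — 5 moves in all.
Check: all required cells visited; 5 ≤ 5 moves.

F, L, Q, W, V, U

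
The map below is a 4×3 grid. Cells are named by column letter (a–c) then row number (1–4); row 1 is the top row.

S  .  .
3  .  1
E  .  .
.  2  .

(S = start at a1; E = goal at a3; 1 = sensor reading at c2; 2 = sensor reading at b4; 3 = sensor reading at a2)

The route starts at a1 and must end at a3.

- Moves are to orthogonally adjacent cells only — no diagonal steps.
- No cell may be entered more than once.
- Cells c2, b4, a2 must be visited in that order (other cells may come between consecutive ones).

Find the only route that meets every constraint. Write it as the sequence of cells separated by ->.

a1 -> b1 -> c1 -> c2 -> c3 -> c4 -> b4 -> b3 -> b2 -> a2 -> a3

The waypoints must appear in the order c2, b4, a2, with no cell reused.
Route from a1: 2× right (reaching c1), 3× down (reaching c4), left to b4, 2× up (reaching b2), left to a2, down to a3 — 10 moves in all.
Check: order respected (1 at step 3, 2 at step 6, 3 at step 9).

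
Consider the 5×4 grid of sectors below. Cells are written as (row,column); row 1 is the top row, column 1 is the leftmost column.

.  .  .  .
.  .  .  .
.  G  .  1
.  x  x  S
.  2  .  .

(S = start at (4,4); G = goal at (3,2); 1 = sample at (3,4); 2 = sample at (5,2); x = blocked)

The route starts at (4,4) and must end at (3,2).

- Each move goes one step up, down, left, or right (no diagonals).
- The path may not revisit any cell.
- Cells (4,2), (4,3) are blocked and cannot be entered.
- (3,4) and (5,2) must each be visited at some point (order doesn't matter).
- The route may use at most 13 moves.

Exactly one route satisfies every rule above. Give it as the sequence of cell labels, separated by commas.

The budget equals the shortest possible length, so every move has to be on a shortest route through the required cells.
Route from (4,4): down 1 to (5,4), left 3 to (5,1), up 3 to (2,1), right 3 to (2,4), down 1 to (3,4), left 2 to (3,2) — 13 moves in all.
Check: all required cells visited; 13 ≤ 13 moves.

(4,4), (5,4), (5,3), (5,2), (5,1), (4,1), (3,1), (2,1), (2,2), (2,3), (2,4), (3,4), (3,3), (3,2)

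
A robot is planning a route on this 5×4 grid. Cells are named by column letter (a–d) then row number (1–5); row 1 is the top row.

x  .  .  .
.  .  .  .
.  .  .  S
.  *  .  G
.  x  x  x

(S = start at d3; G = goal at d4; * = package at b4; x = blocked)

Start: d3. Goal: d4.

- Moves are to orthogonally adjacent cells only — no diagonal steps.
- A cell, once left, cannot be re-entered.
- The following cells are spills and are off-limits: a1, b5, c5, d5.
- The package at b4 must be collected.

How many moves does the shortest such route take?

Any route passes through b4 somewhere between d3 and d4. Summing Manhattan distances along the two legs (d3 → b4 → d4) gives a lower bound of 3 + 2 = 5 moves.
A route of 5 moves achieves this: d3 → c3 → b3 → b4 → c4 → d4.
Since 5 matches the lower bound, it is optimal.

5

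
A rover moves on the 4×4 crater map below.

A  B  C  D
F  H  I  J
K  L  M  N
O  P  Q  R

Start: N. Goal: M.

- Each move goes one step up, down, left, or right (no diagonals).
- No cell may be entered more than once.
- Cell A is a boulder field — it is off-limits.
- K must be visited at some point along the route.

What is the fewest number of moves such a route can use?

Any route passes through K somewhere between N and M. Summing Manhattan distances along the two legs (N → K → M) gives a lower bound of 3 + 2 = 5 moves.
The shortest route satisfying every rule uses 7 moves: N → J → I → H → F → K → L → M.
The bound of 5 isn't tight here; checking systematically, no route of length 5 through 6 satisfies every constraint, so 7 is the minimum.

7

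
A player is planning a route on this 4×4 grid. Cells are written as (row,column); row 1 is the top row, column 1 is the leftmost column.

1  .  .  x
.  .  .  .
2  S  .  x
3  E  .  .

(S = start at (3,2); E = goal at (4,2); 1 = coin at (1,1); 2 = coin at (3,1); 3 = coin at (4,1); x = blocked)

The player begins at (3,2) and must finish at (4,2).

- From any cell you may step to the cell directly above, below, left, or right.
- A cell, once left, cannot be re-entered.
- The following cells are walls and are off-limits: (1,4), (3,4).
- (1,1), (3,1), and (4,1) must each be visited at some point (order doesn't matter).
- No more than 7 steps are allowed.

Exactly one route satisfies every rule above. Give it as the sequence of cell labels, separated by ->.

(3,2) -> (2,2) -> (1,2) -> (1,1) -> (2,1) -> (3,1) -> (4,1) -> (4,2)

Any route must reach (1,1), (3,1), and (4,1) and still end at (4,2) within 7 moves, so the order of the required stops is forced.
Route from (3,2): 2× up (reaching (1,2)), left to (1,1), 3× down (reaching (4,1)), right to (4,2) — 7 moves in all.
Check: all required cells visited; 7 ≤ 7 moves.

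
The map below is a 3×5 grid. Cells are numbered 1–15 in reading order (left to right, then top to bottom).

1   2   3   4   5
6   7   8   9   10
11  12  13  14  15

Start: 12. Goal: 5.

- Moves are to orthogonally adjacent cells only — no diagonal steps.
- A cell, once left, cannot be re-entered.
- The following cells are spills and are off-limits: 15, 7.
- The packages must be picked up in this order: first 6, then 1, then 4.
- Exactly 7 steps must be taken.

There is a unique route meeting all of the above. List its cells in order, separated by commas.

12, 11, 6, 1, 2, 3, 4, 5

The waypoints must appear in the order 6, 1, 4, with no cell reused.
Route from 12: left 1 to 11, up 2 to 1, right 4 to 5 — 7 moves in all.
Check: order respected (6 at step 2, 1 at step 3, 4 at step 6); 7 moves as required.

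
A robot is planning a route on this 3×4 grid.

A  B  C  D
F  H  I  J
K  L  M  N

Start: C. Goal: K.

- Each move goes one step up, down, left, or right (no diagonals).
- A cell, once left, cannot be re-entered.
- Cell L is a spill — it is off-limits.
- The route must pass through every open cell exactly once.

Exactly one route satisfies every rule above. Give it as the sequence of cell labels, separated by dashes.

Need to visit all 11 open cells exactly once, starting at C and ending at K.
Cell N has only two open neighbours (J and M), so the path must pass straight through it: one of those is the cell it's entered from and the other is where it exits.
Route from C: right to D, 2× down (reaching N), left to M, up to I, left to H, up to B, left to A, 2× down (reaching K) — 10 moves in all.
Check: all 11 open cells covered.

C - D - J - N - M - I - H - B - A - F - K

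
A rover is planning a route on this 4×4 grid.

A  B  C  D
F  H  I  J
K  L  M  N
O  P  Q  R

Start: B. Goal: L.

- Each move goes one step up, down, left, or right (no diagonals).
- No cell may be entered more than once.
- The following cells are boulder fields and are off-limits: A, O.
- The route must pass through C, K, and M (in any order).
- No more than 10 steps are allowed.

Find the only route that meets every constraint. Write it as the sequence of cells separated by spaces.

B C D J N M I H F K L

The budget equals the shortest possible length, so every move has to be on a shortest route through the required cells.
Route from B: right 2 to D, down 2 to N, left 1 to M, up 1 to I, left 2 to F, down 1 to K, right 1 to L — 10 moves in all.
Check: all required cells visited; 10 ≤ 10 moves.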